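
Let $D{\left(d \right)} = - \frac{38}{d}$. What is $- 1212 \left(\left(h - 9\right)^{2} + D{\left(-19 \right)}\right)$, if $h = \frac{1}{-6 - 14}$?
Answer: $- \frac{10168983}{100} \approx -1.0169 \cdot 10^{5}$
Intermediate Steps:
$h = - \frac{1}{20}$ ($h = \frac{1}{-20} = - \frac{1}{20} \approx -0.05$)
$- 1212 \left(\left(h - 9\right)^{2} + D{\left(-19 \right)}\right) = - 1212 \left(\left(- \frac{1}{20} - 9\right)^{2} - \frac{38}{-19}\right) = - 1212 \left(\left(- \frac{181}{20}\right)^{2} - -2\right) = - 1212 \left(\frac{32761}{400} + 2\right) = \left(-1212\right) \frac{33561}{400} = - \frac{10168983}{100}$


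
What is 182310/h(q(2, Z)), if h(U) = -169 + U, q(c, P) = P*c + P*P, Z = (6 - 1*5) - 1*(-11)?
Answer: -182310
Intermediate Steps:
Z = 12 (Z = (6 - 5) + 11 = 1 + 11 = 12)
q(c, P) = P² + P*c (q(c, P) = P*c + P² = P² + P*c)
182310/h(q(2, Z)) = 182310/(-169 + 12*(12 + 2)) = 182310/(-169 + 12*14) = 182310/(-169 + 168) = 182310/(-1) = 182310*(-1) = -182310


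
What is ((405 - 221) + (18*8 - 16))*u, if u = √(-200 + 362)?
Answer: 2808*√2 ≈ 3971.1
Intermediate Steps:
u = 9*√2 (u = √162 = 9*√2 ≈ 12.728)
((405 - 221) + (18*8 - 16))*u = ((405 - 221) + (18*8 - 16))*(9*√2) = (184 + (144 - 16))*(9*√2) = (184 + 128)*(9*√2) = 312*(9*√2) = 2808*√2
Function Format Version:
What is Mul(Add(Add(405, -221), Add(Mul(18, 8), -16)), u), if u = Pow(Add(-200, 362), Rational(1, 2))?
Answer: Mul(2808, Pow(2, Rational(1, 2))) ≈ 3971.1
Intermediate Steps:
u = Mul(9, Pow(2, Rational(1, 2))) (u = Pow(162, Rational(1, 2)) = Mul(9, Pow(2, Rational(1, 2))) ≈ 12.728)
Mul(Add(Add(405, -221), Add(Mul(18, 8), -16)), u) = Mul(Add(Add(405, -221), Add(Mul(18, 8), -16)), Mul(9, Pow(2, Rational(1, 2)))) = Mul(Add(184, Add(144, -16)), Mul(9, Pow(2, Rational(1, 2)))) = Mul(Add(184, 128), Mul(9, Pow(2, Rational(1, 2)))) = Mul(312, Mul(9, Pow(2, Rational(1, 2)))) = Mul(2808, Pow(2, Rational(1, 2)))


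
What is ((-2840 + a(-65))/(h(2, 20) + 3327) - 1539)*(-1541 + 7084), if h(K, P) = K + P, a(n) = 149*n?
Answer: -28638663348/3349 ≈ -8.5514e+6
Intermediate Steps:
((-2840 + a(-65))/(h(2, 20) + 3327) - 1539)*(-1541 + 7084) = ((-2840 + 149*(-65))/((2 + 20) + 3327) - 1539)*(-1541 + 7084) = ((-2840 - 9685)/(22 + 3327) - 1539)*5543 = (-12525/3349 - 1539)*5543 = -5166636/3349*5543 = -28638663348/3349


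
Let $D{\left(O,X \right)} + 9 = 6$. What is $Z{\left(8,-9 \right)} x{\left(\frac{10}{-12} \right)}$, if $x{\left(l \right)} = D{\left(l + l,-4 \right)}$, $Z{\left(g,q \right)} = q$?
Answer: $27$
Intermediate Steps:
$D{\left(O,X \right)} = -3$ ($D{\left(O,X \right)} = -9 + 6 = -3$)
$x{\left(l \right)} = -3$
$Z{\left(8,-9 \right)} x{\left(\frac{10}{-12} \right)} = \left(-9\right) \left(-3\right) = 27$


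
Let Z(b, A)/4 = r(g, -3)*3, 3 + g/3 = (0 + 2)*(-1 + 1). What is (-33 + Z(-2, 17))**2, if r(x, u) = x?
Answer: 19881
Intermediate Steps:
g = -9 (g = -9 + 3*((0 + 2)*(-1 + 1)) = -9 + 3*(2*0) = -9 + 3*0 = -9 + 0 = -9)
Z(b, A) = -108 (Z(b, A) = 4*(-9*3) = 4*(-27) = -108)
(-33 + Z(-2, 17))**2 = (-33 - 108)**2 = (-141)**2 = 19881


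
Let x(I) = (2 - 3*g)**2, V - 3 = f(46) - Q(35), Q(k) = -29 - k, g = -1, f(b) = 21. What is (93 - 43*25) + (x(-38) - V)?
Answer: -1045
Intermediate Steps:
V = 88 (V = 3 + (21 - (-29 - 1*35)) = 3 + (21 - (-29 - 35)) = 3 + (21 - 1*(-64)) = 3 + (21 + 64) = 3 + 85 = 88)
x(I) = 25 (x(I) = (2 - 3*(-1))**2 = (2 + 3)**2 = 5**2 = 25)
(93 - 43*25) + (x(-38) - V) = (93 - 43*25) + (25 - 1*88) = (93 - 1075) + (25 - 88) = -982 - 63 = -1045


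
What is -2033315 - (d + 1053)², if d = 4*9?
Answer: -3219236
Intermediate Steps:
d = 36
-2033315 - (d + 1053)² = -2033315 - (36 + 1053)² = -2033315 - 1*1089² = -2033315 - 1*1185921 = -2033315 - 1185921 = -3219236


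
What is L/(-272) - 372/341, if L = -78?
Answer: -1203/1496 ≈ -0.80414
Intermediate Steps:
L/(-272) - 372/341 = -78/(-272) - 372/341 = -78*(-1/272) - 372*1/341 = 39/136 - 12/11 = -1203/1496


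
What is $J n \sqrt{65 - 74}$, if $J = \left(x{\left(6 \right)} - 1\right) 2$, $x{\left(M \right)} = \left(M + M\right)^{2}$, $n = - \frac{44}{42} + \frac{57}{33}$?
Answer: $\frac{4082 i}{7} \approx 583.14 i$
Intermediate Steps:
$n = \frac{157}{231}$ ($n = \left(-44\right) \frac{1}{42} + 57 \cdot \frac{1}{33} = - \frac{22}{21} + \frac{19}{11} = \frac{157}{231} \approx 0.67965$)
$x{\left(M \right)} = 4 M^{2}$ ($x{\left(M \right)} = \left(2 M\right)^{2} = 4 M^{2}$)
$J = 286$ ($J = \left(4 \cdot 6^{2} - 1\right) 2 = \left(4 \cdot 36 - 1\right) 2 = \left(144 - 1\right) 2 = 143 \cdot 2 = 286$)
$J n \sqrt{65 - 74} = 286 \cdot \frac{157}{231} \sqrt{65 - 74} = \frac{4082 \sqrt{-9}}{21} = \frac{4082 \cdot 3 i}{21} = \frac{4082 i}{7}$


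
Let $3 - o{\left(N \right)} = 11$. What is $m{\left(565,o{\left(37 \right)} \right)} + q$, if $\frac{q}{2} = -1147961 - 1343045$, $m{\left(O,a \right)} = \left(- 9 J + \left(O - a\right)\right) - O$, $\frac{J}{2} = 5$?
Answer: $-4982094$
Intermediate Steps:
$o{\left(N \right)} = -8$ ($o{\left(N \right)} = 3 - 11 = -8$)
$J = 10$ ($J = 2 \cdot 5 = 10$)
$m{\left(O,a \right)} = -90 - a$ ($m{\left(O,a \right)} = \left(\left(-9\right) 10 + \left(O - a\right)\right) - O = \left(-90 + \left(O - a\right)\right) - O = \left(-90 + O - a\right) - O = -90 - a$)
$q = -4982012$ ($q = 2 \left(-1147961 - 1343045\right) = 2 \left(-2491006\right) = -4982012$)
$m{\left(565,o{\left(37 \right)} \right)} + q = \left(-90 - -8\right) - 4982012 = \left(-90 + 8\right) - 4982012 = -82 - 4982012 = -4982094$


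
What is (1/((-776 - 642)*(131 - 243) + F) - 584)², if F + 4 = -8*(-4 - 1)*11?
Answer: 8649589072029889/25361199504 ≈ 3.4106e+5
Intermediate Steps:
F = 436 (F = -4 - 8*(-4 - 1)*11 = -4 - 8*(-5)*11 = -4 + 40*11 = -4 + 440 = 436)
(1/((-776 - 642)*(131 - 243) + F) - 584)² = (1/((-776 - 642)*(131 - 243) + 436) - 584)² = (1/(-1418*(-112) + 436) - 584)² = (1/(158816 + 436) - 584)² = (1/159252 - 584)² = (-93003167/159252)² = 8649589072029889/25361199504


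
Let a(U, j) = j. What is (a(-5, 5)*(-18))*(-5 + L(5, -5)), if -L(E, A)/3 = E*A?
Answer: -6300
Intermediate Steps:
L(E, A) = -3*A*E (L(E, A) = -3*E*A = -3*A*E)
(a(-5, 5)*(-18))*(-5 + L(5, -5)) = (5*(-18))*(-5 - 3*(-5)*5) = -90*(-5 + 75) = -90*70 = -6300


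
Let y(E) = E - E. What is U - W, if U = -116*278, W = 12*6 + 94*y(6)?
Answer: -32320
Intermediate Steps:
y(E) = 0
W = 72 (W = 12*6 + 94*0 = 72 + 0 = 72)
U = -32248
U - W = -32248 - 1*72 = -32248 - 72 = -32320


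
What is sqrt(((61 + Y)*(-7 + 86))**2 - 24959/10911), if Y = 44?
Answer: 4*sqrt(511966913635461)/10911 ≈ 8295.0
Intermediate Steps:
sqrt(((61 + Y)*(-7 + 86))**2 - 24959/10911) = sqrt(((61 + 44)*(-7 + 86))**2 - 24959/10911) = sqrt((105*79)**2 - 24959*1/10911) = sqrt(8295**2 - 24959/10911) = sqrt(68807025 - 24959/10911) = sqrt(750753424816/10911) = 4*sqrt(511966913635461)/10911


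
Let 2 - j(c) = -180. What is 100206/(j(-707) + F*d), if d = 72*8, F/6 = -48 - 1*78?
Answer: -50103/217637 ≈ -0.23021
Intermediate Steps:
j(c) = 182 (j(c) = 2 - 1*(-180) = 2 + 180 = 182)
F = -756 (F = 6*(-48 - 1*78) = 6*(-48 - 78) = 6*(-126) = -756)
d = 576
100206/(j(-707) + F*d) = 100206/(182 - 756*576) = 100206/(182 - 435456) = 100206/(-435274) = 100206*(-1/435274) = -50103/217637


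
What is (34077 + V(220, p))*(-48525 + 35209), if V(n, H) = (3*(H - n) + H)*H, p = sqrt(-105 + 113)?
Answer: -454195444 + 17577120*sqrt(2) ≈ -4.2934e+8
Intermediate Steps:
p = 2*sqrt(2) (p = sqrt(8) = 2*sqrt(2) ≈ 2.8284)
V(n, H) = H*(-3*n + 4*H) (V(n, H) = ((-3*n + 3*H) + H)*H = (-3*n + 4*H)*H = H*(-3*n + 4*H))
(34077 + V(220, p))*(-48525 + 35209) = (34077 + (2*sqrt(2))*(-3*220 + 4*(2*sqrt(2))))*(-48525 + 35209) = (34077 + (2*sqrt(2))*(-660 + 8*sqrt(2)))*(-13316) = (34077 + 2*sqrt(2)*(-660 + 8*sqrt(2)))*(-13316) = -453769332 - 26632*sqrt(2)*(-660 + 8*sqrt(2))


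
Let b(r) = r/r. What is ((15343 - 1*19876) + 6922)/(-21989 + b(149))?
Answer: -2389/21988 ≈ -0.10865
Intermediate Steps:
b(r) = 1
((15343 - 1*19876) + 6922)/(-21989 + b(149)) = ((15343 - 1*19876) + 6922)/(-21989 + 1) = ((15343 - 19876) + 6922)/(-21988) = (-4533 + 6922)*(-1/21988) = 2389*(-1/21988) = -2389/21988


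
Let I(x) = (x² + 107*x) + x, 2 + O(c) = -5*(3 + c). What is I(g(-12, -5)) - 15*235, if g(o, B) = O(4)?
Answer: -6152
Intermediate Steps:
O(c) = -17 - 5*c (O(c) = -2 - 5*(3 + c) = -2 + (-15 - 5*c) = -17 - 5*c)
g(o, B) = -37 (g(o, B) = -17 - 5*4 = -17 - 20 = -37)
I(x) = x² + 108*x
I(g(-12, -5)) - 15*235 = -37*(108 - 37) - 15*235 = -37*71 - 1*3525 = -2627 - 3525 = -6152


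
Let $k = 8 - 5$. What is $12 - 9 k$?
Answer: $-15$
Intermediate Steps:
$k = 3$
$12 - 9 k = 12 - 27 = -15$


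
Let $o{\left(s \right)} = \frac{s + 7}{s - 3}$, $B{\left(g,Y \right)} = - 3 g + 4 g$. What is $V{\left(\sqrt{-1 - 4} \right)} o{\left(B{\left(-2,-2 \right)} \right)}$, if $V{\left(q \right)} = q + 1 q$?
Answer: $- 2 i \sqrt{5} \approx - 4.4721 i$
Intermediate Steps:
$B{\left(g,Y \right)} = g$
$o{\left(s \right)} = \frac{7 + s}{-3 + s}$
$V{\left(q \right)} = 2 q$ ($V{\left(q \right)} = q + q = 2 q$)
$V{\left(\sqrt{-1 - 4} \right)} o{\left(B{\left(-2,-2 \right)} \right)} = 2 \sqrt{-1 - 4} \frac{7 - 2}{-3 - 2} = 2 \sqrt{-5} \frac{1}{-5} \cdot 5 = 2 i \sqrt{5} \left(\left(- \frac{1}{5}\right) 5\right) = 2 i \sqrt{5} \left(-1\right) = - 2 i \sqrt{5}$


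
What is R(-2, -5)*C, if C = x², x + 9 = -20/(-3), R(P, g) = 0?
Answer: 0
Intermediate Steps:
x = -7/3 (x = -9 - 20/(-3) = -9 - 20*(-⅓) = -9 + 20/3 = -7/3 ≈ -2.3333)
C = 49/9 (C = (-7/3)² = 49/9 ≈ 5.4444)
R(-2, -5)*C = 0*(49/9) = 0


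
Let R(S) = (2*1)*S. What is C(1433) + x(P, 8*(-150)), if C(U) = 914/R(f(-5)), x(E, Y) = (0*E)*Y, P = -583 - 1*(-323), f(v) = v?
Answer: -457/5 ≈ -91.400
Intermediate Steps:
P = -260 (P = -583 + 323 = -260)
x(E, Y) = 0 (x(E, Y) = 0*Y = 0)
R(S) = 2*S
C(U) = -457/5 (C(U) = 914/((2*(-5))) = 914/(-10) = 914*(-1/10) = -457/5)
C(1433) + x(P, 8*(-150)) = -457/5 + 0 = -457/5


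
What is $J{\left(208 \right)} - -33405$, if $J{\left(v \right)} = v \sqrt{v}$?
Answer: $33405 + 832 \sqrt{13} \approx 36405.0$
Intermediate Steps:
$J{\left(v \right)} = v^{\frac{3}{2}}$
$J{\left(208 \right)} - -33405 = 208^{\frac{3}{2}} - -33405 = 832 \sqrt{13} + 33405 = 33405 + 832 \sqrt{13}$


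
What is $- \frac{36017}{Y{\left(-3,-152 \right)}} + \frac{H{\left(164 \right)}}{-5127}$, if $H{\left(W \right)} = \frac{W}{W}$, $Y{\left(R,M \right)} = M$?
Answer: $\frac{184659007}{779304} \approx 236.95$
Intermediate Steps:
$H{\left(W \right)} = 1$
$- \frac{36017}{Y{\left(-3,-152 \right)}} + \frac{H{\left(164 \right)}}{-5127} = - \frac{36017}{-152} + 1 \frac{1}{-5127} = \left(-36017\right) \left(- \frac{1}{152}\right) + 1 \left(- \frac{1}{5127}\right) = \frac{36017}{152} - \frac{1}{5127} = \frac{184659007}{779304}$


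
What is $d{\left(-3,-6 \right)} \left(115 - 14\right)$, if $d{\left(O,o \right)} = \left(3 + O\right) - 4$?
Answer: $-404$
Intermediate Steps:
$d{\left(O,o \right)} = -1 + O$
$d{\left(-3,-6 \right)} \left(115 - 14\right) = \left(-1 - 3\right) \left(115 - 14\right) = \left(-4\right) 101 = -404$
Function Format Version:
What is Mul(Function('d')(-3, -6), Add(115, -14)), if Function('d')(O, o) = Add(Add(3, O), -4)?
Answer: -404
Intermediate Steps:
Function('d')(O, o) = Add(-1, O)
Mul(Function('d')(-3, -6), Add(115, -14)) = Mul(Add(-1, -3), Add(115, -14)) = Mul(-4, 101) = -404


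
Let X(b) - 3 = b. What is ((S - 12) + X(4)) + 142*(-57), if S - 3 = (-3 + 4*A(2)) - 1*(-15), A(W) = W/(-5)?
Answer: -40428/5 ≈ -8085.6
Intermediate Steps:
A(W) = -W/5 (A(W) = W*(-1/5) = -W/5)
X(b) = 3 + b
S = 67/5 (S = 3 + ((-3 + 4*(-1/5*2)) - 1*(-15)) = 3 + ((-3 + 4*(-2/5)) + 15) = 3 + ((-3 - 8/5) + 15) = 3 + (-23/5 + 15) = 3 + 52/5 = 67/5 ≈ 13.400)
((S - 12) + X(4)) + 142*(-57) = ((67/5 - 12) + (3 + 4)) + 142*(-57) = (7/5 + 7) - 8094 = 42/5 - 8094 = -40428/5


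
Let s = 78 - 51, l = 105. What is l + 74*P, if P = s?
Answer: 2103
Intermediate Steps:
s = 27
P = 27
l + 74*P = 105 + 74*27 = 105 + 1998 = 2103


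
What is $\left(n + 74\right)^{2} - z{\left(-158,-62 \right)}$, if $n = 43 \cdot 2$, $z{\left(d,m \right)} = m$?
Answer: $25662$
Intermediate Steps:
$n = 86$
$\left(n + 74\right)^{2} - z{\left(-158,-62 \right)} = \left(86 + 74\right)^{2} - -62 = 160^{2} + 62 = 25600 + 62 = 25662$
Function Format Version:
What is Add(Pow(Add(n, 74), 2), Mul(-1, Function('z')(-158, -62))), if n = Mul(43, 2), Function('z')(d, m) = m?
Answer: 25662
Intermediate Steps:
n = 86
Add(Pow(Add(n, 74), 2), Mul(-1, Function('z')(-158, -62))) = Add(Pow(Add(86, 74), 2), Mul(-1, -62)) = Add(Pow(160, 2), 62) = Add(25600, 62) = 25662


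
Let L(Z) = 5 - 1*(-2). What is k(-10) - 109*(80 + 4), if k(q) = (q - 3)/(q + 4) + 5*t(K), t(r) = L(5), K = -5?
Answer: -54713/6 ≈ -9118.8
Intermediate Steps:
L(Z) = 7 (L(Z) = 5 + 2 = 7)
t(r) = 7
k(q) = 35 + (-3 + q)/(4 + q) (k(q) = (q - 3)/(q + 4) + 5*7 = (-3 + q)/(4 + q) + 35 = 35 + (-3 + q)/(4 + q))
k(-10) - 109*(80 + 4) = (137 + 36*(-10))/(4 - 10) - 109*(80 + 4) = (137 - 360)/(-6) - 109*84 = -1/6*(-223) - 9156 = 223/6 - 9156 = -54713/6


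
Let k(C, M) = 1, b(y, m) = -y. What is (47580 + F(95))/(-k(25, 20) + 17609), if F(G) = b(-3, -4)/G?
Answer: 4520103/1672760 ≈ 2.7022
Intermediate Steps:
F(G) = 3/G (F(G) = (-1*(-3))/G = 3/G)
(47580 + F(95))/(-k(25, 20) + 17609) = (47580 + 3/95)/(-1*1 + 17609) = (47580 + 3*(1/95))/(-1 + 17609) = (47580 + 3/95)/17608 = (4520103/95)*(1/17608) = 4520103/1672760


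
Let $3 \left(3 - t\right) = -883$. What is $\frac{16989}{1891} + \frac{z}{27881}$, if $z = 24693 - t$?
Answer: $\frac{1559407544}{158168913} \approx 9.8591$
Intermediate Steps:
$t = \frac{892}{3}$ ($t = 3 - - \frac{883}{3} = 3 + \frac{883}{3} = \frac{892}{3} \approx 297.33$)
$z = \frac{73187}{3}$ ($z = 24693 - \frac{892}{3} = \frac{73187}{3} \approx 24396.0$)
$\frac{16989}{1891} + \frac{z}{27881} = \frac{16989}{1891} + \frac{73187}{3 \cdot 27881} = 16989 \cdot \frac{1}{1891} + \frac{73187}{3} \cdot \frac{1}{27881} = \frac{16989}{1891} + \frac{73187}{83643} = \frac{1559407544}{158168913}$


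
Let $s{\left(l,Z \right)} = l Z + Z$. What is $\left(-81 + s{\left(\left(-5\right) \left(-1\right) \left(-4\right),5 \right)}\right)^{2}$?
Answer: $30976$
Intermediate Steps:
$s{\left(l,Z \right)} = Z + Z l$ ($s{\left(l,Z \right)} = Z l + Z = Z + Z l$)
$\left(-81 + s{\left(\left(-5\right) \left(-1\right) \left(-4\right),5 \right)}\right)^{2} = \left(-81 + 5 \left(1 + \left(-5\right) \left(-1\right) \left(-4\right)\right)\right)^{2} = \left(-81 + 5 \left(1 + 5 \left(-4\right)\right)\right)^{2} = \left(-81 + 5 \left(1 - 20\right)\right)^{2} = \left(-81 + 5 \left(-19\right)\right)^{2} = \left(-81 - 95\right)^{2} = \left(-176\right)^{2} = 30976$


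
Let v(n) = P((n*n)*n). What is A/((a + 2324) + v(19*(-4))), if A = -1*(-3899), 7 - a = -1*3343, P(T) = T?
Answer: -3899/433302 ≈ -0.0089983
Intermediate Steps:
v(n) = n³ (v(n) = (n*n)*n = n²*n = n³)
a = 3350 (a = 7 - (-1)*3343 = 7 - 1*(-3343) = 7 + 3343 = 3350)
A = 3899
A/((a + 2324) + v(19*(-4))) = 3899/((3350 + 2324) + (19*(-4))³) = 3899/(5674 + (-76)³) = 3899/(5674 - 438976) = 3899/(-433302) = 3899*(-1/433302) = -3899/433302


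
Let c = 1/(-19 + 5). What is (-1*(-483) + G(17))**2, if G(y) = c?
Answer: 45711121/196 ≈ 2.3322e+5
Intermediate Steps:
c = -1/14 (c = 1/(-14) = -1/14 ≈ -0.071429)
G(y) = -1/14
(-1*(-483) + G(17))**2 = (-1*(-483) - 1/14)**2 = (483 - 1/14)**2 = (6761/14)**2 = 45711121/196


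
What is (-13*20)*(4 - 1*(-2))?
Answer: -1560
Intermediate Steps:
(-13*20)*(4 - 1*(-2)) = -260*(4 + 2) = -260*6 = -1560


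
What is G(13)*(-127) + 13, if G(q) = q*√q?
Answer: 13 - 1651*√13 ≈ -5939.8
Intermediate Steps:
G(q) = q^(3/2)
G(13)*(-127) + 13 = 13^(3/2)*(-127) + 13 = (13*√13)*(-127) + 13 = -1651*√13 + 13 = 13 - 1651*√13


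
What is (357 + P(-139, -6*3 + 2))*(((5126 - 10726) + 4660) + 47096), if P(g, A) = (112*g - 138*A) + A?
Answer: -600904964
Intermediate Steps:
P(g, A) = -137*A + 112*g (P(g, A) = (-138*A + 112*g) + A = -137*A + 112*g)
(357 + P(-139, -6*3 + 2))*(((5126 - 10726) + 4660) + 47096) = (357 + (-137*(-6*3 + 2) + 112*(-139)))*(((5126 - 10726) + 4660) + 47096) = (357 + (-137*(-18 + 2) - 15568))*((-5600 + 4660) + 47096) = (357 + (-137*(-16) - 15568))*(-940 + 47096) = (357 + (2192 - 15568))*46156 = (357 - 13376)*46156 = -13019*46156 = -600904964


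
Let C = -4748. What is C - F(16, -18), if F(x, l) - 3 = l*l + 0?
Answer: -5075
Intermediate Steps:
F(x, l) = 3 + l² (F(x, l) = 3 + (l*l + 0) = 3 + (l² + 0) = 3 + l²)
C - F(16, -18) = -4748 - (3 + (-18)²) = -4748 - (3 + 324) = -4748 - 1*327 = -4748 - 327 = -5075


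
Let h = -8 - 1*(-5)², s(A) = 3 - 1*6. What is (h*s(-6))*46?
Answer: 4554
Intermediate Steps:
s(A) = -3 (s(A) = 3 - 6 = -3)
h = -33 (h = -8 - 1*25 = -8 - 25 = -33)
(h*s(-6))*46 = -33*(-3)*46 = 99*46 = 4554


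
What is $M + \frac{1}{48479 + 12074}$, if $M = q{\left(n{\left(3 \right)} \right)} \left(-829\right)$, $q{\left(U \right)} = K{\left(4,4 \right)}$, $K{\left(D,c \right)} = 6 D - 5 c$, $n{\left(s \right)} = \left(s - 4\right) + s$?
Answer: $- \frac{200793747}{60553} \approx -3316.0$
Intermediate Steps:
$n{\left(s \right)} = -4 + 2 s$ ($n{\left(s \right)} = \left(-4 + s\right) + s = -4 + 2 s$)
$K{\left(D,c \right)} = - 5 c + 6 D$
$q{\left(U \right)} = 4$ ($q{\left(U \right)} = \left(-5\right) 4 + 6 \cdot 4 = -20 + 24 = 4$)
$M = -3316$ ($M = 4 \left(-829\right) = -3316$)
$M + \frac{1}{48479 + 12074} = -3316 + \frac{1}{48479 + 12074} = -3316 + \frac{1}{60553} = - \frac{200793747}{60553}$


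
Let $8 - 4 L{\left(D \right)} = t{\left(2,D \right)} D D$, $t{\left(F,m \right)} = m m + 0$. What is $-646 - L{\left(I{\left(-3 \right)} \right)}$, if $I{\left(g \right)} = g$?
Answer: $- \frac{2511}{4} \approx -627.75$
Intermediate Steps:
$t{\left(F,m \right)} = m^{2}$ ($t{\left(F,m \right)} = m^{2} + 0 = m^{2}$)
$L{\left(D \right)} = 2 - \frac{D^{4}}{4}$ ($L{\left(D \right)} = 2 - \frac{D^{2} D D}{4} = 2 - \frac{D^{3} D}{4} = 2 - \frac{D^{4}}{4}$)
$-646 - L{\left(I{\left(-3 \right)} \right)} = -646 - \left(2 - \frac{\left(-3\right)^{4}}{4}\right) = -646 - \left(2 - \frac{81}{4}\right) = -646 - - \frac{73}{4} = -646 + \frac{73}{4} = - \frac{2511}{4}$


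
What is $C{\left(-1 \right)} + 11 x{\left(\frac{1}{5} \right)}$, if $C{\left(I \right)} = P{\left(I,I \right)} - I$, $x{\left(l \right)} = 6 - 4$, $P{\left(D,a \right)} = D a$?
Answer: $24$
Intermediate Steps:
$x{\left(l \right)} = 2$ ($x{\left(l \right)} = 6 - 4 = 2$)
$C{\left(I \right)} = I^{2} - I$ ($C{\left(I \right)} = I I - I = I^{2} - I$)
$C{\left(-1 \right)} + 11 x{\left(\frac{1}{5} \right)} = - (-1 - 1) + 11 \cdot 2 = \left(-1\right) \left(-2\right) + 22 = 2 + 22 = 24$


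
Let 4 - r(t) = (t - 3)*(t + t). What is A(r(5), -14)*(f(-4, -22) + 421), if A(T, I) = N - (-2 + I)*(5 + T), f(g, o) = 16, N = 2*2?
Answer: -75164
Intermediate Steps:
N = 4
r(t) = 4 - 2*t*(-3 + t) (r(t) = 4 - (t - 3)*(t + t) = 4 - (-3 + t)*2*t = 4 - 2*t*(-3 + t))
A(T, I) = 4 - (-2 + I)*(5 + T)
A(r(5), -14)*(f(-4, -22) + 421) = (14 - 5*(-14) + 2*(4 - 2*5² + 6*5) - 1*(-14)*(4 - 2*5² + 6*5))*(16 + 421) = (14 + 70 + 2*(4 - 2*25 + 30) - 1*(-14)*(4 - 2*25 + 30))*437 = (14 + 70 + 2*(4 - 50 + 30) - 1*(-14)*(4 - 50 + 30))*437 = (14 + 70 + 2*(-16) - 1*(-14)*(-16))*437 = (14 + 70 - 32 - 224)*437 = -172*437 = -75164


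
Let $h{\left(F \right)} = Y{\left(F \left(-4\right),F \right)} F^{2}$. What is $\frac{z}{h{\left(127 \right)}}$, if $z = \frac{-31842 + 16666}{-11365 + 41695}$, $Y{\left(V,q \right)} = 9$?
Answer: $- \frac{7588}{2201366565} \approx -3.4469 \cdot 10^{-6}$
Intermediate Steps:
$h{\left(F \right)} = 9 F^{2}$
$z = - \frac{7588}{15165}$ ($z = - \frac{15176}{30330} = \left(-15176\right) \frac{1}{30330} = - \frac{7588}{15165} \approx -0.50036$)
$\frac{z}{h{\left(127 \right)}} = - \frac{7588}{15165 \cdot 9 \cdot 127^{2}} = - \frac{7588}{15165 \cdot 9 \cdot 16129} = - \frac{7588}{15165 \cdot 145161} = \left(- \frac{7588}{15165}\right) \frac{1}{145161} = - \frac{7588}{2201366565}$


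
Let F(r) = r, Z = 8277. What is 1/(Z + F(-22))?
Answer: 1/8255 ≈ 0.00012114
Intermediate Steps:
1/(Z + F(-22)) = 1/(8277 - 22) = 1/8255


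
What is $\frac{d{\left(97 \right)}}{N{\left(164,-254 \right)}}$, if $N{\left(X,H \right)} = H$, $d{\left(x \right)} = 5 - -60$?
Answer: $- \frac{65}{254} \approx -0.25591$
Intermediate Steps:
$d{\left(x \right)} = 65$ ($d{\left(x \right)} = 5 + 60 = 65$)
$\frac{d{\left(97 \right)}}{N{\left(164,-254 \right)}} = \frac{65}{-254} = 65 \left(- \frac{1}{254}\right) = - \frac{65}{254}$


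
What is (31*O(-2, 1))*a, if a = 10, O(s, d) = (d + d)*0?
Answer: 0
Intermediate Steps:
O(s, d) = 0 (O(s, d) = (2*d)*0 = 0)
(31*O(-2, 1))*a = (31*0)*10 = 0*10 = 0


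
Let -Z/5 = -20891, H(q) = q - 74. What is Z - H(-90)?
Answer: 104619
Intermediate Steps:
H(q) = -74 + q
Z = 104455 (Z = -5*(-20891) = 104455)
Z - H(-90) = 104455 - (-74 - 90) = 104455 - 1*(-164) = 104455 + 164 = 104619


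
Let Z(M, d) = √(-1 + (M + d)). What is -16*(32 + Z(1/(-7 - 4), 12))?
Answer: -512 - 32*√330/11 ≈ -564.85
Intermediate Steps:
Z(M, d) = √(-1 + M + d)
-16*(32 + Z(1/(-7 - 4), 12)) = -16*(32 + √(-1 + 1/(-7 - 4) + 12)) = -16*(32 + √(-1 + 1/(-11) + 12)) = -16*(32 + √(-1 - 1/11 + 12)) = -16*(32 + √(120/11)) = -16*(32 + 2*√330/11) = -512 - 32*√330/11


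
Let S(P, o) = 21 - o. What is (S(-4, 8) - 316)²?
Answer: 91809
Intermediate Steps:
(S(-4, 8) - 316)² = ((21 - 1*8) - 316)² = ((21 - 8) - 316)² = (13 - 316)² = (-303)² = 91809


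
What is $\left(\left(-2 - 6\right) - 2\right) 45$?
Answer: $-450$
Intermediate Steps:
$\left(\left(-2 - 6\right) - 2\right) 45 = \left(-8 - 2\right) 45 = \left(-10\right) 45 = -450$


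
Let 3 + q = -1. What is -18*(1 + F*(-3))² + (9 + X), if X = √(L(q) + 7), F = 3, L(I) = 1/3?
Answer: -1143 + √66/3 ≈ -1140.3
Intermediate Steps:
q = -4 (q = -3 - 1 = -4)
L(I) = ⅓
X = √66/3 (X = √(⅓ + 7) = √(22/3) = √66/3 ≈ 2.7080)
-18*(1 + F*(-3))² + (9 + X) = -18*(1 + 3*(-3))² + (9 + √66/3) = -18*(1 - 9)² + (9 + √66/3) = -18*(-8)² + (9 + √66/3) = -18*64 + (9 + √66/3) = -1152 + (9 + √66/3) = -1143 + √66/3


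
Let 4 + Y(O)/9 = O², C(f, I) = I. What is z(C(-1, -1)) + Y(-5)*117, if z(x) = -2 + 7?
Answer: 22118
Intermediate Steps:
z(x) = 5
Y(O) = -36 + 9*O²
z(C(-1, -1)) + Y(-5)*117 = 5 + (-36 + 9*(-5)²)*117 = 5 + (-36 + 9*25)*117 = 5 + (-36 + 225)*117 = 5 + 189*117 = 5 + 22113 = 22118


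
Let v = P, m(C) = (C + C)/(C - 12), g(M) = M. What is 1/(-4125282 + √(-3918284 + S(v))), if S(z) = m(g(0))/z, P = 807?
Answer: -2062641/8508977748904 - I*√979571/8508977748904 ≈ -2.4241e-7 - 1.1632e-10*I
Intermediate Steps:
m(C) = 2*C/(-12 + C) (m(C) = (2*C)/(-12 + C) = 2*C/(-12 + C))
v = 807
S(z) = 0 (S(z) = (2*0/(-12 + 0))/z = (2*0/(-12))/z = (2*0*(-1/12))/z = 0/z = 0)
1/(-4125282 + √(-3918284 + S(v))) = 1/(-4125282 + √(-3918284 + 0)) = 1/(-4125282 + √(-3918284)) = 1/(-4125282 + 2*I*√979571)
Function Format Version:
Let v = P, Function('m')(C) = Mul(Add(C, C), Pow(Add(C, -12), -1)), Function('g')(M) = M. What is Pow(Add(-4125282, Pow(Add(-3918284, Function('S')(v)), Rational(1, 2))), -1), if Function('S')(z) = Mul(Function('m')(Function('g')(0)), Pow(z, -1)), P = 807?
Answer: Add(Rational(-2062641, 8508977748904), Mul(Rational(-1, 8508977748904), I, Pow(979571, Rational(1, 2)))) ≈ Add(-2.4241e-7, Mul(-1.1632e-10, I))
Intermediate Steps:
Function('m')(C) = Mul(2, C, Pow(Add(-12, C), -1)) (Function('m')(C) = Mul(Mul(2, C), Pow(Add(-12, C), -1)) = Mul(2, C, Pow(Add(-12, C), -1)))
v = 807
Function('S')(z) = 0 (Function('S')(z) = Mul(Mul(2, 0, Pow(Add(-12, 0), -1)), Pow(z, -1)) = Mul(Mul(2, 0, Pow(-12, -1)), Pow(z, -1)) = Mul(Mul(2, 0, Rational(-1, 12)), Pow(z, -1)) = Mul(0, Pow(z, -1)) = 0)
Pow(Add(-4125282, Pow(Add(-3918284, Function('S')(v)), Rational(1, 2))), -1) = Pow(Add(-4125282, Pow(Add(-3918284, 0), Rational(1, 2))), -1) = Pow(Add(-4125282, Pow(-3918284, Rational(1, 2))), -1) = Pow(Add(-4125282, Mul(2, I, Pow(979571, Rational(1, 2)))), -1)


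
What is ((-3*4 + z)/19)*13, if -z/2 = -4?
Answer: -52/19 ≈ -2.7368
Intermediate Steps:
z = 8 (z = -2*(-4) = 8)
((-3*4 + z)/19)*13 = ((-3*4 + 8)/19)*13 = ((-12 + 8)/19)*13 = ((1/19)*(-4))*13 = -4/19*13 = -52/19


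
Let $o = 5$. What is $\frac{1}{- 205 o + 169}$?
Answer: $- \frac{1}{856} \approx -0.0011682$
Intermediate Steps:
$\frac{1}{- 205 o + 169} = \frac{1}{\left(-205\right) 5 + 169} = \frac{1}{-1025 + 169} = \frac{1}{-856} = - \frac{1}{856}$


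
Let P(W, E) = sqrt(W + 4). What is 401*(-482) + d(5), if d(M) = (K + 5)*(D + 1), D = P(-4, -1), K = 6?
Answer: -193271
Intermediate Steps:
P(W, E) = sqrt(4 + W)
D = 0 (D = sqrt(4 - 4) = sqrt(0) = 0)
d(M) = 11 (d(M) = (6 + 5)*(0 + 1) = 11*1 = 11)
401*(-482) + d(5) = 401*(-482) + 11 = -193282 + 11 = -193271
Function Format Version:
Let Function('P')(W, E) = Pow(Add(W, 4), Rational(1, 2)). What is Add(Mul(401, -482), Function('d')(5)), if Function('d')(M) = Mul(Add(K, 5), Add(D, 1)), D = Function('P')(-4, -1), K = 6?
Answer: -193271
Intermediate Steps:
Function('P')(W, E) = Pow(Add(4, W), Rational(1, 2))
D = 0 (D = Pow(Add(4, -4), Rational(1, 2)) = Pow(0, Rational(1, 2)) = 0)
Function('d')(M) = 11 (Function('d')(M) = Mul(Add(6, 5), Add(0, 1)) = Mul(11, 1) = 11)
Add(Mul(401, -482), Function('d')(5)) = Add(Mul(401, -482), 11) = Add(-193282, 11) = -193271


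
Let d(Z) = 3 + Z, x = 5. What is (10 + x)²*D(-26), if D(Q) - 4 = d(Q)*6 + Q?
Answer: -36000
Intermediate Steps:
D(Q) = 22 + 7*Q (D(Q) = 4 + ((3 + Q)*6 + Q) = 4 + ((18 + 6*Q) + Q) = 4 + (18 + 7*Q) = 22 + 7*Q)
(10 + x)²*D(-26) = (10 + 5)²*(22 + 7*(-26)) = 15²*(22 - 182) = 225*(-160) = -36000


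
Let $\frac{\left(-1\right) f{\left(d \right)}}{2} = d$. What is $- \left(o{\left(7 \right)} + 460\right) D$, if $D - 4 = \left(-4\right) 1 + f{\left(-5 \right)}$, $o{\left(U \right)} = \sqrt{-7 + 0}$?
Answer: $-4600 - 10 i \sqrt{7} \approx -4600.0 - 26.458 i$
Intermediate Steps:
$f{\left(d \right)} = - 2 d$
$o{\left(U \right)} = i \sqrt{7}$ ($o{\left(U \right)} = \sqrt{-7} = i \sqrt{7}$)
$D = 10$ ($D = 4 - -6 = 4 + \left(-4 + 10\right) = 4 + 6 = 10$)
$- \left(o{\left(7 \right)} + 460\right) D = - \left(i \sqrt{7} + 460\right) 10 = - \left(460 + i \sqrt{7}\right) 10 = - (4600 + 10 i \sqrt{7}) = -4600 - 10 i \sqrt{7}$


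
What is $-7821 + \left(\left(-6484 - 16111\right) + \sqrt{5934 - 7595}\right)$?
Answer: $-30416 + i \sqrt{1661} \approx -30416.0 + 40.755 i$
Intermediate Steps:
$-7821 + \left(\left(-6484 - 16111\right) + \sqrt{5934 - 7595}\right) = -7821 - \left(22595 - \sqrt{-1661}\right) = -7821 - \left(22595 - i \sqrt{1661}\right) = -30416 + i \sqrt{1661}$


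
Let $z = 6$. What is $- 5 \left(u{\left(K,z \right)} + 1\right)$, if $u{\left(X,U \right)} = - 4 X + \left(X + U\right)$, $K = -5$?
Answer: $-110$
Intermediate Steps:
$u{\left(X,U \right)} = U - 3 X$ ($u{\left(X,U \right)} = - 4 X + \left(U + X\right) = U - 3 X$)
$- 5 \left(u{\left(K,z \right)} + 1\right) = - 5 \left(\left(6 - -15\right) + 1\right) = - 5 \left(\left(6 + 15\right) + 1\right) = - 5 \left(21 + 1\right) = \left(-5\right) 22 = -110$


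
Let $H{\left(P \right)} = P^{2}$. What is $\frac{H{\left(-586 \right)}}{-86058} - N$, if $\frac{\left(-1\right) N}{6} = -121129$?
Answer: $- \frac{31272530144}{43029} \approx -7.2678 \cdot 10^{5}$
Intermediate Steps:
$N = 726774$ ($N = \left(-6\right) \left(-121129\right) = 726774$)
$\frac{H{\left(-586 \right)}}{-86058} - N = \frac{\left(-586\right)^{2}}{-86058} - 726774 = 343396 \left(- \frac{1}{86058}\right) - 726774 = - \frac{171698}{43029} - 726774 = - \frac{31272530144}{43029}$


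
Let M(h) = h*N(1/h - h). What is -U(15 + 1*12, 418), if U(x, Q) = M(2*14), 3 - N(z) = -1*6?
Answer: -252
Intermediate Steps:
N(z) = 9 (N(z) = 3 - (-1)*6 = 3 - 1*(-6) = 3 + 6 = 9)
M(h) = 9*h (M(h) = h*9 = 9*h)
U(x, Q) = 252 (U(x, Q) = 9*(2*14) = 9*28 = 252)
-U(15 + 1*12, 418) = -1*252 = -252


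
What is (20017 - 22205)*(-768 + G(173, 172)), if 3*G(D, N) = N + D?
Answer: 1428764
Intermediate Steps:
G(D, N) = D/3 + N/3 (G(D, N) = (N + D)/3 = (D + N)/3 = D/3 + N/3)
(20017 - 22205)*(-768 + G(173, 172)) = (20017 - 22205)*(-768 + ((⅓)*173 + (⅓)*172)) = -2188*(-768 + (173/3 + 172/3)) = -2188*(-768 + 115) = -2188*(-653) = 1428764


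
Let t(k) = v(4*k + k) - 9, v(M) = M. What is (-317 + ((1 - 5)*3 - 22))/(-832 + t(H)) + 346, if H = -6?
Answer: 23209/67 ≈ 346.40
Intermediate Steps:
t(k) = -9 + 5*k (t(k) = (4*k + k) - 9 = 5*k - 9 = -9 + 5*k)
(-317 + ((1 - 5)*3 - 22))/(-832 + t(H)) + 346 = (-317 + ((1 - 5)*3 - 22))/(-832 + (-9 + 5*(-6))) + 346 = (-317 + (-4*3 - 22))/(-832 + (-9 - 30)) + 346 = (-317 + (-12 - 22))/(-832 - 39) + 346 = (-317 - 34)/(-871) + 346 = -351*(-1/871) + 346 = 27/67 + 346 = 23209/67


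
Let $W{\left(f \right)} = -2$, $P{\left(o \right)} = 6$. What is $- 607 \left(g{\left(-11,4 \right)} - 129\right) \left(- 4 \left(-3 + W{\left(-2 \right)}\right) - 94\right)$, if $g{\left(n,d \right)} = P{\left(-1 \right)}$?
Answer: $-5524914$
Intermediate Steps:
$g{\left(n,d \right)} = 6$
$- 607 \left(g{\left(-11,4 \right)} - 129\right) \left(- 4 \left(-3 + W{\left(-2 \right)}\right) - 94\right) = - 607 \left(6 - 129\right) \left(- 4 \left(-3 - 2\right) - 94\right) = - 607 \left(- 123 \left(\left(-4\right) \left(-5\right) - 94\right)\right) = - 607 \left(- 123 \left(20 - 94\right)\right) = - 607 \left(\left(-123\right) \left(-74\right)\right) = \left(-607\right) 9102 = -5524914$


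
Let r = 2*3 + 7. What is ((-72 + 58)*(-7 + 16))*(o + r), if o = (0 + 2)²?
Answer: -2142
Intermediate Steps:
o = 4 (o = 2² = 4)
r = 13 (r = 6 + 7 = 13)
((-72 + 58)*(-7 + 16))*(o + r) = ((-72 + 58)*(-7 + 16))*(4 + 13) = -14*9*17 = -126*17 = -2142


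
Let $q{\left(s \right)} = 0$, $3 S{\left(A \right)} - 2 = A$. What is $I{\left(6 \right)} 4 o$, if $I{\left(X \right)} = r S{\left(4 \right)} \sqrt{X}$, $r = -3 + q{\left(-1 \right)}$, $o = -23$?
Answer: $552 \sqrt{6} \approx 1352.1$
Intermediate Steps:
$S{\left(A \right)} = \frac{2}{3} + \frac{A}{3}$
$r = -3$ ($r = -3 + 0 = -3$)
$I{\left(X \right)} = - 6 \sqrt{X}$ ($I{\left(X \right)} = - 3 \left(\frac{2}{3} + \frac{1}{3} \cdot 4\right) \sqrt{X} = - 3 \left(\frac{2}{3} + \frac{4}{3}\right) \sqrt{X} = - 3 \cdot 2 \sqrt{X} = - 6 \sqrt{X}$)
$I{\left(6 \right)} 4 o = - 6 \sqrt{6} \cdot 4 \left(-23\right) = - 24 \sqrt{6} \left(-23\right) = 552 \sqrt{6}$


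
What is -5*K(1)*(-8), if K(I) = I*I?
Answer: 40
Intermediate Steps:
K(I) = I²
-5*K(1)*(-8) = -5*1²*(-8) = -5*1*(-8) = -5*(-8) = 40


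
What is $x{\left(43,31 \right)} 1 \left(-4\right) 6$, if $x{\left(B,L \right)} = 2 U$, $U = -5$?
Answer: $240$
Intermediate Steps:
$x{\left(B,L \right)} = -10$ ($x{\left(B,L \right)} = 2 \left(-5\right) = -10$)
$x{\left(43,31 \right)} 1 \left(-4\right) 6 = - 10 \cdot 1 \left(-4\right) 6 = - 10 \left(\left(-4\right) 6\right) = \left(-10\right) \left(-24\right) = 240$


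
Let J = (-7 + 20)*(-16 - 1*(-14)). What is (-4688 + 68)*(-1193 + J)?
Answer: 5631780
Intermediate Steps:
J = -26 (J = 13*(-16 + 14) = 13*(-2) = -26)
(-4688 + 68)*(-1193 + J) = (-4688 + 68)*(-1193 - 26) = -4620*(-1219) = 5631780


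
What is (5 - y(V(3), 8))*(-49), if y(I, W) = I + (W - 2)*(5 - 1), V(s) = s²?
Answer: 1372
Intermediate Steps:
y(I, W) = -8 + I + 4*W (y(I, W) = I + (-2 + W)*4 = I + (-8 + 4*W) = -8 + I + 4*W)
(5 - y(V(3), 8))*(-49) = (5 - (-8 + 3² + 4*8))*(-49) = (5 - (-8 + 9 + 32))*(-49) = (5 - 1*33)*(-49) = (5 - 33)*(-49) = -28*(-49) = 1372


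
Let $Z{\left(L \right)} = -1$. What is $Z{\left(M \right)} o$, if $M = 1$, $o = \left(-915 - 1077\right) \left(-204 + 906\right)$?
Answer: $1398384$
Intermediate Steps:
$o = -1398384$ ($o = \left(-1992\right) 702 = -1398384$)
$Z{\left(M \right)} o = \left(-1\right) \left(-1398384\right) = 1398384$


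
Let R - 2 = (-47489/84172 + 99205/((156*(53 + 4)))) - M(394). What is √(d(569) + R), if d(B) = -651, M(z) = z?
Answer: I*√251016858925596335/15592863 ≈ 32.131*I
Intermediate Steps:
R = -17841706196/46778589 (R = 2 + ((-47489/84172 + 99205/((156*(53 + 4)))) - 1*394) = 2 + ((-47489*1/84172 + 99205/((156*57))) - 394) = 2 + ((-47489/84172 + 99205/8892) - 394) = 2 + (495500692/46778589 - 394) = 2 - 17935263374/46778589 = -17841706196/46778589 ≈ -381.41)
√(d(569) + R) = √(-651 - 17841706196/46778589) = √(-48294567635/46778589) = I*√251016858925596335/15592863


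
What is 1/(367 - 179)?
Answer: 1/188 ≈ 0.0053191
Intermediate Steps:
1/(367 - 179) = 1/188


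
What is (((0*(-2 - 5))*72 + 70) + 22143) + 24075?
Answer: 46288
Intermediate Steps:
(((0*(-2 - 5))*72 + 70) + 22143) + 24075 = (((0*(-7))*72 + 70) + 22143) + 24075 = ((0*72 + 70) + 22143) + 24075 = ((0 + 70) + 22143) + 24075 = (70 + 22143) + 24075 = 22213 + 24075 = 46288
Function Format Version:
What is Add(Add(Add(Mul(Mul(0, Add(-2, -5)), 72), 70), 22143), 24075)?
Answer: 46288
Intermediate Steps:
Add(Add(Add(Mul(Mul(0, Add(-2, -5)), 72), 70), 22143), 24075) = Add(Add(Add(Mul(Mul(0, -7), 72), 70), 22143), 24075) = Add(Add(Add(Mul(0, 72), 70), 22143), 24075) = Add(Add(Add(0, 70), 22143), 24075) = Add(Add(70, 22143), 24075) = Add(22213, 24075) = 46288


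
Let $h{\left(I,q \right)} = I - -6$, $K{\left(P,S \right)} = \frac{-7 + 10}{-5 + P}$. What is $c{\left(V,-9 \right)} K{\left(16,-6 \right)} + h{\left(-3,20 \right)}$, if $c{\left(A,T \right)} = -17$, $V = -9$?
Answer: $- \frac{18}{11} \approx -1.6364$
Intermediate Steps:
$K{\left(P,S \right)} = \frac{3}{-5 + P}$
$h{\left(I,q \right)} = 6 + I$ ($h{\left(I,q \right)} = I + 6 = 6 + I$)
$c{\left(V,-9 \right)} K{\left(16,-6 \right)} + h{\left(-3,20 \right)} = - 17 \frac{3}{-5 + 16} + \left(6 - 3\right) = - 17 \cdot \frac{3}{11} + 3 = - 17 \cdot 3 \cdot \frac{1}{11} + 3 = \left(-17\right) \frac{3}{11} + 3 = - \frac{51}{11} + 3 = - \frac{18}{11}$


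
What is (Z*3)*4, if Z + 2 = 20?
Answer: 216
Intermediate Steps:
Z = 18 (Z = -2 + 20 = 18)
(Z*3)*4 = (18*3)*4 = 54*4 = 216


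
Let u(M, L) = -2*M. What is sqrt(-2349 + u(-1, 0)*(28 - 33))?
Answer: I*sqrt(2359) ≈ 48.57*I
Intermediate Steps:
sqrt(-2349 + u(-1, 0)*(28 - 33)) = sqrt(-2349 + (-2*(-1))*(28 - 33)) = sqrt(-2349 + 2*(-5)) = sqrt(-2349 - 10) = sqrt(-2359) = I*sqrt(2359)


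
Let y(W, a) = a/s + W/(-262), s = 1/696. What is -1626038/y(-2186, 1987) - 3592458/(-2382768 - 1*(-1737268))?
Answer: 51333914411569/11694381812750 ≈ 4.3896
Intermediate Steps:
s = 1/696 ≈ 0.0014368
y(W, a) = 696*a - W/262 (y(W, a) = a/(1/696) + W/(-262) = a*696 + W*(-1/262) = 696*a - W/262)
-1626038/y(-2186, 1987) - 3592458/(-2382768 - 1*(-1737268)) = -1626038/(696*1987 - 1/262*(-2186)) - 3592458/(-2382768 - 1*(-1737268)) = -1626038/(1382952 + 1093/131) - 3592458/(-2382768 + 1737268) = -1626038/181167805/131 - 3592458/(-645500) = -1626038*131/181167805 - 3592458*(-1/645500) = -213010978/181167805 + 1796229/322750 = 51333914411569/11694381812750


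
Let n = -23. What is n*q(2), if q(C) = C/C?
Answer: -23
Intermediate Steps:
q(C) = 1
n*q(2) = -23*1 = -23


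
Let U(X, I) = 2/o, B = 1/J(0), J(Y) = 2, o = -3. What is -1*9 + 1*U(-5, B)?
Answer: -29/3 ≈ -9.6667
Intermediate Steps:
B = ½ (B = 1/2 = ½ ≈ 0.50000)
U(X, I) = -⅔ (U(X, I) = 2/(-3) = 2*(-⅓) = -⅔)
-1*9 + 1*U(-5, B) = -1*9 + 1*(-⅔) = -9 - ⅔ = -29/3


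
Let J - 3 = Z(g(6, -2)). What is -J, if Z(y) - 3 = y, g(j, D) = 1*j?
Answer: -12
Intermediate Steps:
g(j, D) = j
Z(y) = 3 + y
J = 12 (J = 3 + (3 + 6) = 3 + 9 = 12)
-J = -1*12 = -12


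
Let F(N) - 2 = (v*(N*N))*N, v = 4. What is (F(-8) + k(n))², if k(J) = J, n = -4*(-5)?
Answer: 4104676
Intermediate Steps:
n = 20
F(N) = 2 + 4*N³ (F(N) = 2 + (4*(N*N))*N = 2 + (4*N²)*N = 2 + 4*N³)
(F(-8) + k(n))² = ((2 + 4*(-8)³) + 20)² = ((2 + 4*(-512)) + 20)² = ((2 - 2048) + 20)² = (-2046 + 20)² = (-2026)² = 4104676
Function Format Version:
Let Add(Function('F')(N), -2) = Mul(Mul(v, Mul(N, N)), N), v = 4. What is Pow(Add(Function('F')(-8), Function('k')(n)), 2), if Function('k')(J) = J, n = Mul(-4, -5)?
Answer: 4104676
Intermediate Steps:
n = 20
Function('F')(N) = Add(2, Mul(4, Pow(N, 3))) (Function('F')(N) = Add(2, Mul(Mul(4, Mul(N, N)), N)) = Add(2, Mul(Mul(4, Pow(N, 2)), N)) = Add(2, Mul(4, Pow(N, 3))))
Pow(Add(Function('F')(-8), Function('k')(n)), 2) = Pow(Add(Add(2, Mul(4, Pow(-8, 3))), 20), 2) = Pow(Add(Add(2, Mul(4, -512)), 20), 2) = Pow(Add(Add(2, -2048), 20), 2) = Pow(Add(-2046, 20), 2) = Pow(-2026, 2) = 4104676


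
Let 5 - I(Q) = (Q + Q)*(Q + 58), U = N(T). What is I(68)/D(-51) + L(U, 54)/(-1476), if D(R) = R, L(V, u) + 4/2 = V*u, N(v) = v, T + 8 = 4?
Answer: 4216079/12546 ≈ 336.05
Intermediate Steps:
T = -4 (T = -8 + 4 = -4)
U = -4
I(Q) = 5 - 2*Q*(58 + Q) (I(Q) = 5 - (Q + Q)*(Q + 58) = 5 - 2*Q*(58 + Q))
L(V, u) = -2 + V*u
I(68)/D(-51) + L(U, 54)/(-1476) = (5 - 116*68 - 2*68**2)/(-51) + (-2 - 4*54)/(-1476) = (5 - 7888 - 2*4624)*(-1/51) + (-2 - 216)*(-1/1476) = (5 - 7888 - 9248)*(-1/51) - 218*(-1/1476) = -17131*(-1/51) + 109/738 = 17131/51 + 109/738 = 4216079/12546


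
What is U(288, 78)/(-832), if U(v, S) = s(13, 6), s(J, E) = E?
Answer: -3/416 ≈ -0.0072115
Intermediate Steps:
U(v, S) = 6
U(288, 78)/(-832) = 6/(-832) = 6*(-1/832) = -3/416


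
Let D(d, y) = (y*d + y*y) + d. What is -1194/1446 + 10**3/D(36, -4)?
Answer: -64827/5543 ≈ -11.695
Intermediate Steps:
D(d, y) = d + y**2 + d*y (D(d, y) = (d*y + y**2) + d = (y**2 + d*y) + d = d + y**2 + d*y)
-1194/1446 + 10**3/D(36, -4) = -1194/1446 + 10**3/(36 + (-4)**2 + 36*(-4)) = -1194*1/1446 + 1000/(36 + 16 - 144) = -199/241 + 1000/(-92) = -199/241 + 1000*(-1/92) = -199/241 - 250/23 = -64827/5543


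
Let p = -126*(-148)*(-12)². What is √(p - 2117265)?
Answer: √568047 ≈ 753.69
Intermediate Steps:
p = 2685312 (p = 18648*144 = 2685312)
√(p - 2117265) = √(2685312 - 2117265) = √568047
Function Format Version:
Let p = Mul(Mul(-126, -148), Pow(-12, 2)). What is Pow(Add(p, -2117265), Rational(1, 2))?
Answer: Pow(568047, Rational(1, 2)) ≈ 753.69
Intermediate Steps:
p = 2685312 (p = Mul(18648, 144) = 2685312)
Pow(Add(p, -2117265), Rational(1, 2)) = Pow(Add(2685312, -2117265), Rational(1, 2)) = Pow(568047, Rational(1, 2))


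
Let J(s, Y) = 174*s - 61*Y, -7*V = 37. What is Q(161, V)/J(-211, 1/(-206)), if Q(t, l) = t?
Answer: -33166/7563023 ≈ -0.0043853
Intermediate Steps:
V = -37/7 (V = -⅐*37 = -37/7 ≈ -5.2857)
J(s, Y) = -61*Y + 174*s
Q(161, V)/J(-211, 1/(-206)) = 161/(-61/(-206) + 174*(-211)) = 161/(-61*(-1/206) - 36714) = 161/(61/206 - 36714) = 161/(-7563023/206) = 161*(-206/7563023) = -33166/7563023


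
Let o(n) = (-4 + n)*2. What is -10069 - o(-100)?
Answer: -9861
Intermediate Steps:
o(n) = -8 + 2*n
-10069 - o(-100) = -10069 - (-8 + 2*(-100)) = -10069 - (-8 - 200) = -10069 - 1*(-208) = -10069 + 208 = -9861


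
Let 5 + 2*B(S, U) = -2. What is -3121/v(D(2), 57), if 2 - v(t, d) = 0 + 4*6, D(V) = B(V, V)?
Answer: 3121/22 ≈ 141.86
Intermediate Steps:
B(S, U) = -7/2 (B(S, U) = -5/2 + (½)*(-2) = -5/2 - 1 = -7/2)
D(V) = -7/2
v(t, d) = -22 (v(t, d) = 2 - (0 + 4*6) = 2 - (0 + 24) = 2 - 1*24 = 2 - 24 = -22)
-3121/v(D(2), 57) = -3121/(-22) = -3121*(-1/22) = 3121/22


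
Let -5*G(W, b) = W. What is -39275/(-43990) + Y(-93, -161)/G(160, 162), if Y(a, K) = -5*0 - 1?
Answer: 130079/140768 ≈ 0.92407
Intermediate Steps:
G(W, b) = -W/5
Y(a, K) = -1 (Y(a, K) = 0 - 1 = -1)
-39275/(-43990) + Y(-93, -161)/G(160, 162) = -39275/(-43990) - 1/((-1/5*160)) = -39275*(-1/43990) - 1/(-32) = 7855/8798 - 1*(-1/32) = 7855/8798 + 1/32 = 130079/140768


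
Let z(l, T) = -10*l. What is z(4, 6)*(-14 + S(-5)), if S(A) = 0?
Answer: 560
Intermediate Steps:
z(4, 6)*(-14 + S(-5)) = (-10*4)*(-14 + 0) = -40*(-14) = 560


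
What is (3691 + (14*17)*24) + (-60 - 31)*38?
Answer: 5945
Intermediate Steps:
(3691 + (14*17)*24) + (-60 - 31)*38 = (3691 + 238*24) - 91*38 = (3691 + 5712) - 3458 = 9403 - 3458 = 5945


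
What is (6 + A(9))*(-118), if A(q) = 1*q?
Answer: -1770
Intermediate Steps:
A(q) = q
(6 + A(9))*(-118) = (6 + 9)*(-118) = 15*(-118) = -1770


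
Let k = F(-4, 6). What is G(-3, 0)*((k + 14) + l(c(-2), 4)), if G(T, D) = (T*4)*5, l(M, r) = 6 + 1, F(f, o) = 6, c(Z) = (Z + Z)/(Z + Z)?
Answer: -1620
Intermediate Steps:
c(Z) = 1 (c(Z) = (2*Z)/((2*Z)) = (2*Z)*(1/(2*Z)) = 1)
k = 6
l(M, r) = 7
G(T, D) = 20*T (G(T, D) = (4*T)*5 = 20*T)
G(-3, 0)*((k + 14) + l(c(-2), 4)) = (20*(-3))*((6 + 14) + 7) = -60*(20 + 7) = -60*27 = -1620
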